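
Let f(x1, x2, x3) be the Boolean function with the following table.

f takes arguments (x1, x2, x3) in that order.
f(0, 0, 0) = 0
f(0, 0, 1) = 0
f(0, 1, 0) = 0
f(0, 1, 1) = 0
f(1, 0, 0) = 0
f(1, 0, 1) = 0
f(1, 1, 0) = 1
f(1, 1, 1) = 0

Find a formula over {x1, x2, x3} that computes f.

f(x1, x2, x3) = (x1 and x2) and not x3

Only row (1,1,0) gives 1. That row's minterm x1·x2·¬x3 is f directly.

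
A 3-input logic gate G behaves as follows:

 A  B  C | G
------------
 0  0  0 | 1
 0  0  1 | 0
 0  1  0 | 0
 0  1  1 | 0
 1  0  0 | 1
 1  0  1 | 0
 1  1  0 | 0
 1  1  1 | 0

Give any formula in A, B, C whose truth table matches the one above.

G(A, B, C) = ((NOT A AND NOT B) AND NOT C) OR ((A AND NOT B) AND NOT C)

G=1 on 2 inputs: (0,0,0), (1,0,0). Reading each as a conjunction of literals (¬A·¬B·¬C, A·¬B·¬C) and taking the OR gives the canonical DNF.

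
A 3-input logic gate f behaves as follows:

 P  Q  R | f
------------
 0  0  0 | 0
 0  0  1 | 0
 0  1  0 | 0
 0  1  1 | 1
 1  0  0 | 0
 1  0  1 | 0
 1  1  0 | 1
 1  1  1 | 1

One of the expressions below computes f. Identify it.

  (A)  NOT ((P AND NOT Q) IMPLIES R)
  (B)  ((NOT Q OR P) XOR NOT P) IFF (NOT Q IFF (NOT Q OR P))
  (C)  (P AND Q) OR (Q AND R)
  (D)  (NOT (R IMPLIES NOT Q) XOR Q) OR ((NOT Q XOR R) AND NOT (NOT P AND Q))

(A) fails at (0,1,1): the formula yields 0, f is 1.
(B) fails at (0,1,0): the formula yields 1, f is 0.
(D) fails at (0,0,0): the formula yields 1, f is 0.
(C) is the remaining candidate, and it agrees with f on all 8 inputs.

C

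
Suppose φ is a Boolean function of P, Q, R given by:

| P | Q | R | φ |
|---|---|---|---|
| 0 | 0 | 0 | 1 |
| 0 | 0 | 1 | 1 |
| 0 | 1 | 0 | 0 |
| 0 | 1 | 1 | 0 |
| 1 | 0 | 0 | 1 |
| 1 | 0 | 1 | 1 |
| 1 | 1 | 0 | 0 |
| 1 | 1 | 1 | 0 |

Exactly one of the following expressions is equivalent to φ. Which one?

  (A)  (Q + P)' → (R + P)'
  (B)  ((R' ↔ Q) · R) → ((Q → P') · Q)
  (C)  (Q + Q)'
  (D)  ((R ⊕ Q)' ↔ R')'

C

(A): at (0,0,1) it gives 0, but φ = 1 — eliminated.
(B): at (0,0,1) it gives 0, but φ = 1 — eliminated.
(D): at (0,0,0) it gives 0, but φ = 1 — eliminated.
(C) is the remaining candidate, and it agrees with φ on all 8 inputs.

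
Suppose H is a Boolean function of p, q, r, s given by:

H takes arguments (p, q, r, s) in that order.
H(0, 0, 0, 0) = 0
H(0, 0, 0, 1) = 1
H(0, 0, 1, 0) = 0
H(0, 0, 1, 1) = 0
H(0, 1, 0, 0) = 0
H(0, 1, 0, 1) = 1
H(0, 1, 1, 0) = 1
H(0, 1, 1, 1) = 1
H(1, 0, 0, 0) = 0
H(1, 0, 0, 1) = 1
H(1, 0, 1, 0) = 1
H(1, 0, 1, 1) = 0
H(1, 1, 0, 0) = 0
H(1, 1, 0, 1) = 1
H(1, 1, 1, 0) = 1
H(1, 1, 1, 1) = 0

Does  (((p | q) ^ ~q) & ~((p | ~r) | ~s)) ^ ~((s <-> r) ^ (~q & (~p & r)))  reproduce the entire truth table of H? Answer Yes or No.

Yes

Evaluate (((p | q) ^ ~q) & ~((p | ~r) | ~s)) ^ ~((s <-> r) ^ (~q & (~p & r))) on each row and compare to H:
  p=0, q=0, r=0, s=0: formula gives 0, H = 0 ✓
  p=0, q=0, r=0, s=1: formula gives 1, H = 1 ✓
  p=0, q=0, r=1, s=0: formula gives 0, H = 0 ✓
  p=0, q=0, r=1, s=1: formula gives 0, H = 0 ✓
  … (the remaining 12 rows also agree.)
All 16 rows match — the expression computes H exactly.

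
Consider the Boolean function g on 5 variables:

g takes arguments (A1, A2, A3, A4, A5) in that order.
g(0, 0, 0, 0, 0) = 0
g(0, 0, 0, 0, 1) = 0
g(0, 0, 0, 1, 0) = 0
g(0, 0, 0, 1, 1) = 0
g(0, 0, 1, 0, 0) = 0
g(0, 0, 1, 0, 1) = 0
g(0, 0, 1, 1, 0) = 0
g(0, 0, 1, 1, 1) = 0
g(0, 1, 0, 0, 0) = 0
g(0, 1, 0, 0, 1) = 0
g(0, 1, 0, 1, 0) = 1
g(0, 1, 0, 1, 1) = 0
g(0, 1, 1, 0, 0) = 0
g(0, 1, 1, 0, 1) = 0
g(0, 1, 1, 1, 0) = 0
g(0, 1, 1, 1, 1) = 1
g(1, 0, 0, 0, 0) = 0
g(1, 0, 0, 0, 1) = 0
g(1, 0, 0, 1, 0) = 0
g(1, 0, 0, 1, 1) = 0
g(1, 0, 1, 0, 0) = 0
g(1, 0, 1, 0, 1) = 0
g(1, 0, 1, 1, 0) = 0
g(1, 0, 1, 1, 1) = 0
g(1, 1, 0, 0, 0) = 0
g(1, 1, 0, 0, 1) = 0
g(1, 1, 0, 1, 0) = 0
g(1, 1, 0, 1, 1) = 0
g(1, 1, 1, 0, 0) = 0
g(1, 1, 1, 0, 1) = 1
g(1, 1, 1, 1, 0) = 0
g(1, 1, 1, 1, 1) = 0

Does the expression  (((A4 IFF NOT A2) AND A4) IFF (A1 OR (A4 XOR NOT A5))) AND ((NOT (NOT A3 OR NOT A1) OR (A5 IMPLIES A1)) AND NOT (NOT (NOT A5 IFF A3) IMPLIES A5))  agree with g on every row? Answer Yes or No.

Evaluate (((A4 IFF NOT A2) AND A4) IFF (A1 OR (A4 XOR NOT A5))) AND ((NOT (NOT A3 OR NOT A1) OR (A5 IMPLIES A1)) AND NOT (NOT (NOT A5 IFF A3) IMPLIES A5)) on each row and compare to g:
  A1=0, A2=0, A3=0, A4=0, A5=0: formula gives 0, g = 0 ✓
  A1=0, A2=0, A3=0, A4=0, A5=1: formula gives 0, g = 0 ✓
  A1=0, A2=0, A3=0, A4=1, A5=0: formula gives 0, g = 0 ✓
  A1=0, A2=0, A3=0, A4=1, A5=1: formula gives 0, g = 0 ✓
  …
  A1=0, A2=1, A3=1, A4=1, A5=1: formula gives 0, but g = 1 ✗
A single disagreement suffices: at (0,1,1,1,1) they differ, so the formula does not compute g.

No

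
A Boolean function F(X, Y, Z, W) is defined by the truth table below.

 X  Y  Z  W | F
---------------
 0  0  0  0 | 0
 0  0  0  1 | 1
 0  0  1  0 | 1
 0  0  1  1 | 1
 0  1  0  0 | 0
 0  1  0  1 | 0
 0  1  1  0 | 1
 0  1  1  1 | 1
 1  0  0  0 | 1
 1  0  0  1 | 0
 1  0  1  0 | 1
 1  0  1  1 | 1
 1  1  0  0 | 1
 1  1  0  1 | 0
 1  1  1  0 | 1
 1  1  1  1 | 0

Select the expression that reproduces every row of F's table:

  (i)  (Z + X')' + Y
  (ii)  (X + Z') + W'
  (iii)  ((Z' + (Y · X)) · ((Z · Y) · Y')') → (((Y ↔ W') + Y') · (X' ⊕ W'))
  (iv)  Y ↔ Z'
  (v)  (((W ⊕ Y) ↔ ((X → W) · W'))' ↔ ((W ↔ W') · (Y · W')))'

iii

(i): at (0,0,0,1) it gives 0, but F = 1 — eliminated.
(ii): at (0,0,0,0) it gives 1, but F = 0 — eliminated.
(iv): at (0,0,0,1) it gives 0, but F = 1 — eliminated.
(v): at (0,0,0,0) it gives 1, but F = 0 — eliminated.
That leaves (iii). Evaluating it on every row reproduces the table of F exactly.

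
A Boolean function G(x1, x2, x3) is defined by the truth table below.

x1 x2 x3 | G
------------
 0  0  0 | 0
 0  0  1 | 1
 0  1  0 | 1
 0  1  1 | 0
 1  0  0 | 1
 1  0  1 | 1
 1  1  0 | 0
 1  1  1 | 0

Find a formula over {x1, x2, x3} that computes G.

G(x1, x2, x3) = ((((NOT x1 AND NOT x2) AND x3) OR ((NOT x1 AND x2) AND NOT x3)) OR ((x1 AND NOT x2) AND NOT x3)) OR ((x1 AND NOT x2) AND x3)

G=1 on 4 inputs: (0,0,1), (0,1,0), (1,0,0), (1,0,1). Reading each as a conjunction of literals (¬x1·¬x2·x3, ¬x1·x2·¬x3, x1·¬x2·¬x3, x1·¬x2·x3) and taking the OR gives the canonical DNF.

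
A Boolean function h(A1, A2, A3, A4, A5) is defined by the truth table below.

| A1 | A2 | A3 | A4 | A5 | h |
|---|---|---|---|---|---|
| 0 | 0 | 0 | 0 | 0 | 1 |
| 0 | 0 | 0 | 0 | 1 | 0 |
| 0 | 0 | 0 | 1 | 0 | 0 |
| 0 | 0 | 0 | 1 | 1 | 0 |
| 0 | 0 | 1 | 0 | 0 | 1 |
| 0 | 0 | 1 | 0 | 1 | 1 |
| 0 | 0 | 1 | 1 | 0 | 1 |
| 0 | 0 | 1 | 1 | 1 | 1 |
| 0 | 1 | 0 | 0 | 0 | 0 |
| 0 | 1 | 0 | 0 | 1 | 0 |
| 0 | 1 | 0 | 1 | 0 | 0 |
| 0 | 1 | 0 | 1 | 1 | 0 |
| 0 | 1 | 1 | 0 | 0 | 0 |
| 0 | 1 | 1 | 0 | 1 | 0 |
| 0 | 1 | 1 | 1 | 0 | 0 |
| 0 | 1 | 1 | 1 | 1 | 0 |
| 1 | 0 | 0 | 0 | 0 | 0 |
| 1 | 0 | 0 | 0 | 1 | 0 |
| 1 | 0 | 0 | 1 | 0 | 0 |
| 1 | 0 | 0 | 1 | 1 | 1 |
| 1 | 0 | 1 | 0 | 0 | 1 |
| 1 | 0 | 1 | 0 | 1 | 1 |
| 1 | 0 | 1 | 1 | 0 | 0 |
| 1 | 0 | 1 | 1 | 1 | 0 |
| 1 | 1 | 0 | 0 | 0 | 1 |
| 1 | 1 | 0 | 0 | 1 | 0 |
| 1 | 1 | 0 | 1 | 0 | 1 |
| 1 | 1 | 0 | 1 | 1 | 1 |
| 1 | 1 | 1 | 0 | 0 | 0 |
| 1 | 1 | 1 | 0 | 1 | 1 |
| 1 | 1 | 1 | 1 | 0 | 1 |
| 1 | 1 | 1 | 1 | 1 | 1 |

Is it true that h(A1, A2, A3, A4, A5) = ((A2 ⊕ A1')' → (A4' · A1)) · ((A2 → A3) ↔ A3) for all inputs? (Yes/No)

No

Check the formula against h row by row:
  A1=0, A2=0, A3=0, A4=0, A5=0: formula gives 0, but h = 1 ✗
Row (0,0,0,0,0) is a counterexample, so the formula is not equivalent to h.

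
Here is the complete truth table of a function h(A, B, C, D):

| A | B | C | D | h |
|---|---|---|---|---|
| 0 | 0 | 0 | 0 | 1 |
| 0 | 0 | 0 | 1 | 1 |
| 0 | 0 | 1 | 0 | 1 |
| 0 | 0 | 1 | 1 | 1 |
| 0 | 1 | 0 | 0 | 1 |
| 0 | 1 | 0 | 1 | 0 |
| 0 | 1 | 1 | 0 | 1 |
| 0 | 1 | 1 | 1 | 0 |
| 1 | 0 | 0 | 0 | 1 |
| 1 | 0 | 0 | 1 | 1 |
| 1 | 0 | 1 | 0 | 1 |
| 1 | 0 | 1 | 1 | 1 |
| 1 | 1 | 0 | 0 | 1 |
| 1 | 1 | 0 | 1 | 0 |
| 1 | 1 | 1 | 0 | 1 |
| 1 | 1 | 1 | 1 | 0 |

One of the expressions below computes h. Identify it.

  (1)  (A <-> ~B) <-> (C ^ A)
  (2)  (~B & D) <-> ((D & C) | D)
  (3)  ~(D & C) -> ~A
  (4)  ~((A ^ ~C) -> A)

2

(1) fails at (0,0,1,0): the formula yields 0, h is 1.
(3) fails at (0,1,0,1): the formula yields 1, h is 0.
(4) fails at (0,0,1,0): the formula yields 0, h is 1.
(2) is the remaining candidate, and it agrees with h on all 16 inputs.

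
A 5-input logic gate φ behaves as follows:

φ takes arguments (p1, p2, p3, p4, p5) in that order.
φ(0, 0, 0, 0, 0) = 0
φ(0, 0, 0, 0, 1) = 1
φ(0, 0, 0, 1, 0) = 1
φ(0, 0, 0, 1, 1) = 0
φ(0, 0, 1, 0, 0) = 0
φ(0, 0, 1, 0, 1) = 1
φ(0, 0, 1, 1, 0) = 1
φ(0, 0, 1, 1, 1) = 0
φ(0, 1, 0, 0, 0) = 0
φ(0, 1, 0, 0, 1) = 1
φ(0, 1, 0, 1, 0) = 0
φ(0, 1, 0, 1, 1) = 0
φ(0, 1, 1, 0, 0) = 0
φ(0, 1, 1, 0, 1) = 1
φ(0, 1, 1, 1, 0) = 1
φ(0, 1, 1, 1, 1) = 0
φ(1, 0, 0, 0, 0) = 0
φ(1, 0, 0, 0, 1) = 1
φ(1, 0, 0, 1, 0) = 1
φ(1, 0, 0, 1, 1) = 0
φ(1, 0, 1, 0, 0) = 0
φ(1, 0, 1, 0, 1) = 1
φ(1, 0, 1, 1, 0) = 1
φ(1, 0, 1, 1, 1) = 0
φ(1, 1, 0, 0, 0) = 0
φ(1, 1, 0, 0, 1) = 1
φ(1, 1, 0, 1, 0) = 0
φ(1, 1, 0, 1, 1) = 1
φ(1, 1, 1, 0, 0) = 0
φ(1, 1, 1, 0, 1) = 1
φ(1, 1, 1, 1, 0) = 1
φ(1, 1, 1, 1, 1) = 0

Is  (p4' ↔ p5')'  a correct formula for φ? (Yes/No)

Check the formula against φ row by row:
  p1=0, p2=0, p3=0, p4=0, p5=0: formula gives 0, φ = 0 ✓
  p1=0, p2=0, p3=0, p4=0, p5=1: formula gives 1, φ = 1 ✓
  p1=0, p2=0, p3=0, p4=1, p5=0: formula gives 1, φ = 1 ✓
  p1=0, p2=0, p3=0, p4=1, p5=1: formula gives 0, φ = 0 ✓
  …
  p1=0, p2=1, p3=0, p4=1, p5=0: formula gives 1, but φ = 0 ✗
Row (0,1,0,1,0) is a counterexample, so the formula is not equivalent to φ.

No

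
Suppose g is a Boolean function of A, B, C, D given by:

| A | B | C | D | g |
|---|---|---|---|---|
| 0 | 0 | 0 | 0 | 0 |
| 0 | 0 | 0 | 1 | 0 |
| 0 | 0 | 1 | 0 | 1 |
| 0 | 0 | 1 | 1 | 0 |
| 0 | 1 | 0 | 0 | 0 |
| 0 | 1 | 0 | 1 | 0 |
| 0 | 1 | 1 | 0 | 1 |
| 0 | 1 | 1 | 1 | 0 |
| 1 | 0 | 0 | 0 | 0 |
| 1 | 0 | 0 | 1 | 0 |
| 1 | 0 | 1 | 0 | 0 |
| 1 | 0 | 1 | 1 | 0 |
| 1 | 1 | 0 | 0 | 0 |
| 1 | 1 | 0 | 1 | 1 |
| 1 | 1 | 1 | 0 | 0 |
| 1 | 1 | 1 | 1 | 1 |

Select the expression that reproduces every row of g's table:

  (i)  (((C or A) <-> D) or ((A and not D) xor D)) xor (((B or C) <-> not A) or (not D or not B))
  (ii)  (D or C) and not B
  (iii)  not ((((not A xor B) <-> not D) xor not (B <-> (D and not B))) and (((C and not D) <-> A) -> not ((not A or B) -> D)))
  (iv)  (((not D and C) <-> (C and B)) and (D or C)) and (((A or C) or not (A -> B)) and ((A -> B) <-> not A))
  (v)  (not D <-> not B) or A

(ii) fails at (0,0,0,1): the formula yields 1, g is 0.
(iii) fails at (0,0,0,1): the formula yields 1, g is 0.
(iv) fails at (0,0,1,0): the formula yields 0, g is 1.
(v) fails at (0,0,0,0): the formula yields 1, g is 0.
(i) is the remaining candidate, and it agrees with g on all 16 inputs.

i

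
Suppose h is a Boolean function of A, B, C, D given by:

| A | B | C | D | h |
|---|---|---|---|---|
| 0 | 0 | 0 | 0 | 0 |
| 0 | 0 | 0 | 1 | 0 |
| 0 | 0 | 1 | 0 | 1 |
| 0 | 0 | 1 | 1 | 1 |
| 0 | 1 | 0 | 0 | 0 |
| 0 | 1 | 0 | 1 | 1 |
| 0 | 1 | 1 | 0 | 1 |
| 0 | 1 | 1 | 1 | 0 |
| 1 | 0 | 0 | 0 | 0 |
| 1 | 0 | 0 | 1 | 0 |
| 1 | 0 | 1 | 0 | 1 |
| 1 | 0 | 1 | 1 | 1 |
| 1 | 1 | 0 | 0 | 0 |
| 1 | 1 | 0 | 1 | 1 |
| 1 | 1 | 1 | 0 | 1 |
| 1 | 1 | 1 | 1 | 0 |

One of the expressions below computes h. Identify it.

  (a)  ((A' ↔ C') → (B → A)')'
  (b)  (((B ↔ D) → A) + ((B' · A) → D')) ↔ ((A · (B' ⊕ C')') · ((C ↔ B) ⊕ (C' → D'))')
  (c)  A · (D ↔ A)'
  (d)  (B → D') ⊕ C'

d

(a): at (0,0,0,0) it gives 1, but h = 0 — eliminated.
(b): at (0,0,1,0) it gives 0, but h = 1 — eliminated.
(c): at (0,0,1,0) it gives 0, but h = 1 — eliminated.
(d) is the remaining candidate, and it agrees with h on all 16 inputs.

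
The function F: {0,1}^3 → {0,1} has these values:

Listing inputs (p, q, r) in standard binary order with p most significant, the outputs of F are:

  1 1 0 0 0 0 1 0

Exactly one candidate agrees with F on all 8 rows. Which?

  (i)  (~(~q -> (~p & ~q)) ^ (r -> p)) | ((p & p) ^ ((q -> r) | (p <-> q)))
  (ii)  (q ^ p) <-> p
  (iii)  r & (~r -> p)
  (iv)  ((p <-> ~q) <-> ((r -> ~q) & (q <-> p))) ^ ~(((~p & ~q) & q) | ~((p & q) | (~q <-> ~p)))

iv

(i) fails at (0,1,0): the formula yields 1, F is 0.
(ii) fails at (1,0,0): the formula yields 1, F is 0.
(iii) fails at (0,0,0): the formula yields 0, F is 1.
(iv) is the remaining candidate, and it agrees with F on all 8 inputs.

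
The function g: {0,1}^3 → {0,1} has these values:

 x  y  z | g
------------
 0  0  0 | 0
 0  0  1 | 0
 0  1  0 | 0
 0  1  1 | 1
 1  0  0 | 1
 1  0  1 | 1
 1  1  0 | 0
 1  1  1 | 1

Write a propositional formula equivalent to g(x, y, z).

g=1 on 4 inputs: (0,1,1), (1,0,0), (1,0,1), (1,1,1). Reading each as a conjunction of literals (¬x·y·z, x·¬y·¬z, x·¬y·z, x·y·z) and taking the OR gives the canonical DNF.

g(x, y, z) = ((((¬x ∧ y) ∧ z) ∨ ((x ∧ ¬y) ∧ ¬z)) ∨ ((x ∧ ¬y) ∧ z)) ∨ ((x ∧ y) ∧ z)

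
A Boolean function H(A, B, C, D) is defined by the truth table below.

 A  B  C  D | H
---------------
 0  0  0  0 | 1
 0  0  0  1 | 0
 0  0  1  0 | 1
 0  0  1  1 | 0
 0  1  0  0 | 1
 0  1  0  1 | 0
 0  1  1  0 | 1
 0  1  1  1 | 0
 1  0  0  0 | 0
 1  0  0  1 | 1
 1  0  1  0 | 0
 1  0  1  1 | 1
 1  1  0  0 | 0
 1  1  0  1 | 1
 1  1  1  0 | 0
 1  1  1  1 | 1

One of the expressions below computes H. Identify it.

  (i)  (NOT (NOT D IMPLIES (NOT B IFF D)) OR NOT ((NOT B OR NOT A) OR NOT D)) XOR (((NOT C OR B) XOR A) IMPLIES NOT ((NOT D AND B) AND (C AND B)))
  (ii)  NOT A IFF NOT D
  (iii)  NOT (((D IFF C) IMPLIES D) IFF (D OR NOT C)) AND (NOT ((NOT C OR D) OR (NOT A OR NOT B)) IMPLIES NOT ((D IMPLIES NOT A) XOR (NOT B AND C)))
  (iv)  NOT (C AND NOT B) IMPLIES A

ii

(i) fails at (0,0,0,0): the formula yields 0, H is 1.
(iii) fails at (1,0,0,0): the formula yields 1, H is 0.
(iv) fails at (0,0,0,0): the formula yields 0, H is 1.
Only (ii) survives; checking it on all 16 rows confirms it matches H.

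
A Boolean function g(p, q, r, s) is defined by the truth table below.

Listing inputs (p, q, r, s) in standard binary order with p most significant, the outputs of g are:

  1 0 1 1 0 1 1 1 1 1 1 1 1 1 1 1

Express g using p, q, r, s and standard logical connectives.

g(p, q, r, s) = ¬((((¬p ∧ ¬q) ∧ ¬r) ∧ s) ∨ (((¬p ∧ q) ∧ ¬r) ∧ ¬s))

g is 0 on only 2 rows — (0,0,0,1), (0,1,0,0). Writing each as a minterm (¬p·¬q·¬r·s, ¬p·q·¬r·¬s) and OR-ing them characterizes exactly where g=0, so g is the negation of that disjunction.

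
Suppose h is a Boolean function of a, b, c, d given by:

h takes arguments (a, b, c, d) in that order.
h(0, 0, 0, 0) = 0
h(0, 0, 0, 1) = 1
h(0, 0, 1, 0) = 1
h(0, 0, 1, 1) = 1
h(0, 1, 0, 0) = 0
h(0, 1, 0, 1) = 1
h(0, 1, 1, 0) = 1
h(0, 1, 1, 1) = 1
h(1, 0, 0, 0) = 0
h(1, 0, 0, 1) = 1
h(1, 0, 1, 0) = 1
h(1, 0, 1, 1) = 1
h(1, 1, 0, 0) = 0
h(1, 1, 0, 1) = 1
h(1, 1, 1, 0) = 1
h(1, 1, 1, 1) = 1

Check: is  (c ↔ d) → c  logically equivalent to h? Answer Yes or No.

Yes

Check the formula against h row by row:
  a=0, b=0, c=0, d=0: formula gives 0, h = 0 ✓
  a=0, b=0, c=0, d=1: formula gives 1, h = 1 ✓
  a=0, b=0, c=1, d=0: formula gives 1, h = 1 ✓
  a=0, b=0, c=1, d=1: formula gives 1, h = 1 ✓
  …and likewise for the remaining 12 rows.
No disagreement on any input; they are logically equivalent.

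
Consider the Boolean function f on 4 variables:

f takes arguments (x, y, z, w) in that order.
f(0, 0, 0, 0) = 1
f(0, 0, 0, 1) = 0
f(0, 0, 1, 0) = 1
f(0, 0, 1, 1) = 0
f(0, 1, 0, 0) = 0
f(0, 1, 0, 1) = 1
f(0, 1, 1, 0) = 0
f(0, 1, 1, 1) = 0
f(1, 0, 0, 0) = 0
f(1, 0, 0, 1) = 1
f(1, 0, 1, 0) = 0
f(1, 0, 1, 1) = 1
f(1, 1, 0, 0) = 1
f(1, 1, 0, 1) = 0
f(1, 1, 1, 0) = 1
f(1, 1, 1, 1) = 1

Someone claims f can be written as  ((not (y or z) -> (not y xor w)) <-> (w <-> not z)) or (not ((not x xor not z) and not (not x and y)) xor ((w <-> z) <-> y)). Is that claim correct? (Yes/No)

No

Test each input against both f and the formula:
  x=0, y=0, z=0, w=0: formula gives 1, f = 1 ✓
  x=0, y=0, z=0, w=1: formula gives 0, f = 0 ✓
  x=0, y=0, z=1, w=0: formula gives 1, f = 1 ✓
  x=0, y=0, z=1, w=1: formula gives 0, f = 0 ✓
  …
  x=0, y=1, z=1, w=0: formula gives 1, but f = 0 ✗
A single disagreement suffices: at (0,1,1,0) they differ, so the formula does not compute f.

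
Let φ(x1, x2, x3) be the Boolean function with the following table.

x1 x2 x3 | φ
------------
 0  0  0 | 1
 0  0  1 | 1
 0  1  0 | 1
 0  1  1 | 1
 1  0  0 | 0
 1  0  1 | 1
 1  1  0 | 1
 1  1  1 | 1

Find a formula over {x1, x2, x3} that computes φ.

φ is 0 on exactly one input, (1,0,0), whose minterm is x1·¬x2·¬x3. So φ is the negation of that single conjunction.

φ(x1, x2, x3) = ~((x1 & ~x2) & ~x3)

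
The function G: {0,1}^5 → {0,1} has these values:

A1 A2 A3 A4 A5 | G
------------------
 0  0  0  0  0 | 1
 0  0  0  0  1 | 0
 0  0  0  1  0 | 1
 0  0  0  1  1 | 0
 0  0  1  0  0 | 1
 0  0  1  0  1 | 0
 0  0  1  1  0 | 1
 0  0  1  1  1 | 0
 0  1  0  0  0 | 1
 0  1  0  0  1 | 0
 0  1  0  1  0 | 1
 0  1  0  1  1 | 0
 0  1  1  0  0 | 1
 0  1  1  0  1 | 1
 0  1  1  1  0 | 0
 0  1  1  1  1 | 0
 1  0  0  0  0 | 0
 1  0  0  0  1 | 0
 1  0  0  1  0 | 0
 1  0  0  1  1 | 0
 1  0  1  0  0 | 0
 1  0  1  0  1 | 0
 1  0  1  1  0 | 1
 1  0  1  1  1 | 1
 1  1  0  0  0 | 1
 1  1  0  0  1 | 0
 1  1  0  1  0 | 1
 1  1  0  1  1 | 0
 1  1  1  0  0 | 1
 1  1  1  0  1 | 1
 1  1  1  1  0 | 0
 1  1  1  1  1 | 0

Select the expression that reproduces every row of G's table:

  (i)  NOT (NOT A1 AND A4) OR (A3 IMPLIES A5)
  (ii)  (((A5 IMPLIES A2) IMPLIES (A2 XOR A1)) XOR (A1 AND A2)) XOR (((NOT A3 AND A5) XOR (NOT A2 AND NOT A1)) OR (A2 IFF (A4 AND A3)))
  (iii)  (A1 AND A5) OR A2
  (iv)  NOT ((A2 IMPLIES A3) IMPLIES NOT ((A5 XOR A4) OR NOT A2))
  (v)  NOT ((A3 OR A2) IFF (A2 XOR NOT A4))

(i) fails at (0,0,0,0,1): the formula yields 1, G is 0.
(iii) fails at (0,0,0,0,0): the formula yields 0, G is 1.
(iv) fails at (0,0,0,0,1): the formula yields 1, G is 0.
(v) fails at (0,0,0,0,1): the formula yields 1, G is 0.
That leaves (ii). Evaluating it on every row reproduces the table of G exactly.

ii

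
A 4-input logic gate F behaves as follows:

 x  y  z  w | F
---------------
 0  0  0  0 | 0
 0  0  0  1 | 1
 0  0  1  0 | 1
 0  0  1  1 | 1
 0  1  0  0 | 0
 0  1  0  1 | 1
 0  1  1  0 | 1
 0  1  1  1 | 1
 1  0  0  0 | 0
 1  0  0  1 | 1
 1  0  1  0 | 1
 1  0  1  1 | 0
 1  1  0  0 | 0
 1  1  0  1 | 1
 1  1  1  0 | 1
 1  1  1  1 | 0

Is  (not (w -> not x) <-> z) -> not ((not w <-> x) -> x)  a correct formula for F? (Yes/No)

Yes

Evaluate (not (w -> not x) <-> z) -> not ((not w <-> x) -> x) on each row and compare to F:
  x=0, y=0, z=0, w=0: formula gives 0, F = 0 ✓
  x=0, y=0, z=0, w=1: formula gives 1, F = 1 ✓
  x=0, y=0, z=1, w=0: formula gives 1, F = 1 ✓
  x=0, y=0, z=1, w=1: formula gives 1, F = 1 ✓
  … (the remaining 12 rows also agree.)
No disagreement on any input; they are logically equivalent.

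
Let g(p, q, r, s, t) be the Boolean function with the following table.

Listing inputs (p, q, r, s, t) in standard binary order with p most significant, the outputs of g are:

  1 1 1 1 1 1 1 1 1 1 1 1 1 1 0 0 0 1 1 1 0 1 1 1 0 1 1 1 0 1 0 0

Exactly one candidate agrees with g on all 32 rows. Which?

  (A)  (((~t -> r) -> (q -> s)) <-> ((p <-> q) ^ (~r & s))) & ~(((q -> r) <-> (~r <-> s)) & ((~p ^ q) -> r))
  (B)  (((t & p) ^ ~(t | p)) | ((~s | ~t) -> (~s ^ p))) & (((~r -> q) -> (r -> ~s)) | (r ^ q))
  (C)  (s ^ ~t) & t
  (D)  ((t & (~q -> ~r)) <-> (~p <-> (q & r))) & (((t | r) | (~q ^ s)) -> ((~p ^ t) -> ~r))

(A) fails at (0,0,0,1,0): the formula yields 0, g is 1.
(C) fails at (0,0,0,0,0): the formula yields 0, g is 1.
(D) fails at (0,0,0,0,1): the formula yields 0, g is 1.
Only (B) survives; checking it on all 32 rows confirms it matches g.

B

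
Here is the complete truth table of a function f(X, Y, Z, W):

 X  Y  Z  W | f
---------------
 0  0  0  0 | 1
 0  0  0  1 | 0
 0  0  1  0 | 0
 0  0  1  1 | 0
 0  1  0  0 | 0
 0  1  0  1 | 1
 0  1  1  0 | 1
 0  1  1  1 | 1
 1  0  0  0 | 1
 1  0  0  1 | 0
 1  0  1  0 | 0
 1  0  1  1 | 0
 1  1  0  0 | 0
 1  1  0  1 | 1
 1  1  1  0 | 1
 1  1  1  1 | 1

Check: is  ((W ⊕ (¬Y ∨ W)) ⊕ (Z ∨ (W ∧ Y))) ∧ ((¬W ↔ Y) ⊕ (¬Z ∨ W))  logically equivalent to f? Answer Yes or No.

Check the formula against f row by row:
  X=0, Y=0, Z=0, W=0: formula gives 1, f = 1 ✓
  X=0, Y=0, Z=0, W=1: formula gives 0, f = 0 ✓
  X=0, Y=0, Z=1, W=0: formula gives 0, f = 0 ✓
  X=0, Y=0, Z=1, W=1: formula gives 0, f = 0 ✓
  … (the remaining 12 rows also agree.)
No disagreement on any input; they are logically equivalent.

Yes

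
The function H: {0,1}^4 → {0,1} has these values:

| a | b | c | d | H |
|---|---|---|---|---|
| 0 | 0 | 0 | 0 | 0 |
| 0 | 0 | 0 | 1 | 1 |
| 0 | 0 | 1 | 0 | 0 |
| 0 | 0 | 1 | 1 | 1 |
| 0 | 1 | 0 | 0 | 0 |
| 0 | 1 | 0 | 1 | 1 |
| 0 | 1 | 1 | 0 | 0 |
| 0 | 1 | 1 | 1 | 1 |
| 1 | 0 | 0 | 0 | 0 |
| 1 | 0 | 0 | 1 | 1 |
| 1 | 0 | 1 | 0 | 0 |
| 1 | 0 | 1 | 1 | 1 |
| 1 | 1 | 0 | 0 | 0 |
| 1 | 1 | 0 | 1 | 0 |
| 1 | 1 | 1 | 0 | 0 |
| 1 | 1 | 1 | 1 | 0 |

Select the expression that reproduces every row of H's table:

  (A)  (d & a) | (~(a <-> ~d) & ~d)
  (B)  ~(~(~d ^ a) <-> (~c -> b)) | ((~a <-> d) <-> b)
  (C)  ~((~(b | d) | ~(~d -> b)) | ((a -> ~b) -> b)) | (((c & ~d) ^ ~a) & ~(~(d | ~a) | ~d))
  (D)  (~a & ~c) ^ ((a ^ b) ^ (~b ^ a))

(A): at (0,0,0,0) it gives 1, but H = 0 — eliminated.
(B): at (0,0,0,0) it gives 1, but H = 0 — eliminated.
(D): at (0,0,0,1) it gives 0, but H = 1 — eliminated.
Only (C) survives; checking it on all 16 rows confirms it matches H.

C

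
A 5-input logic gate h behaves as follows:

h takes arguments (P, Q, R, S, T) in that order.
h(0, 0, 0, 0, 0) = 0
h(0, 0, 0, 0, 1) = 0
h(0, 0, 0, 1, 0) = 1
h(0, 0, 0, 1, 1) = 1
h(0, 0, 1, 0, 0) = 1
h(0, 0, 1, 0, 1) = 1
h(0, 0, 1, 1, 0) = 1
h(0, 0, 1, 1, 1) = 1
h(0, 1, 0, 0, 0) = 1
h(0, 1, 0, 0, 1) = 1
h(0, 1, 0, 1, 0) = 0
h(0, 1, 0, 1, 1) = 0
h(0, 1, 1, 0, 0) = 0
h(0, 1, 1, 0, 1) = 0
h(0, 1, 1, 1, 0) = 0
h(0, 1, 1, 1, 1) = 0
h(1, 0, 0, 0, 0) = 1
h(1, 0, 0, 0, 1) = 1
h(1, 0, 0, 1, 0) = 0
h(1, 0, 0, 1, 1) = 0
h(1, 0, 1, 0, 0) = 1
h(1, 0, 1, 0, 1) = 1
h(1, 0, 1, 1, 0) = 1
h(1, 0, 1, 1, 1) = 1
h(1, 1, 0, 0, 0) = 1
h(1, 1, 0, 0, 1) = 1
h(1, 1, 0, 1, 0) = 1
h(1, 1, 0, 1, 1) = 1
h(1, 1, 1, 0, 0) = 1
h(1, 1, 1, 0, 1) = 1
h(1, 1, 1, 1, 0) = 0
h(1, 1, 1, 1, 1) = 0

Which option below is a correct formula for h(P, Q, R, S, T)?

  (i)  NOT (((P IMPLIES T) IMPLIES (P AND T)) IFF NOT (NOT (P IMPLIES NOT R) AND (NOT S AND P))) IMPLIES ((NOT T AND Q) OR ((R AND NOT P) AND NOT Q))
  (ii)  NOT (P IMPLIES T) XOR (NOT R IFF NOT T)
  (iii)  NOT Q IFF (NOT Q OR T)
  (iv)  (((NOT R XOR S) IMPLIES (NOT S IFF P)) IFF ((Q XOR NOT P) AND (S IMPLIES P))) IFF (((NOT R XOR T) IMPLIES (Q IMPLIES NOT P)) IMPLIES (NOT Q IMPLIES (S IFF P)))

(i) fails at (0,0,0,1,0): the formula yields 0, h is 1.
(ii) fails at (0,0,0,0,0): the formula yields 1, h is 0.
(iii) fails at (0,0,0,0,0): the formula yields 1, h is 0.
That leaves (iv). Evaluating it on every row reproduces the table of h exactly.

iv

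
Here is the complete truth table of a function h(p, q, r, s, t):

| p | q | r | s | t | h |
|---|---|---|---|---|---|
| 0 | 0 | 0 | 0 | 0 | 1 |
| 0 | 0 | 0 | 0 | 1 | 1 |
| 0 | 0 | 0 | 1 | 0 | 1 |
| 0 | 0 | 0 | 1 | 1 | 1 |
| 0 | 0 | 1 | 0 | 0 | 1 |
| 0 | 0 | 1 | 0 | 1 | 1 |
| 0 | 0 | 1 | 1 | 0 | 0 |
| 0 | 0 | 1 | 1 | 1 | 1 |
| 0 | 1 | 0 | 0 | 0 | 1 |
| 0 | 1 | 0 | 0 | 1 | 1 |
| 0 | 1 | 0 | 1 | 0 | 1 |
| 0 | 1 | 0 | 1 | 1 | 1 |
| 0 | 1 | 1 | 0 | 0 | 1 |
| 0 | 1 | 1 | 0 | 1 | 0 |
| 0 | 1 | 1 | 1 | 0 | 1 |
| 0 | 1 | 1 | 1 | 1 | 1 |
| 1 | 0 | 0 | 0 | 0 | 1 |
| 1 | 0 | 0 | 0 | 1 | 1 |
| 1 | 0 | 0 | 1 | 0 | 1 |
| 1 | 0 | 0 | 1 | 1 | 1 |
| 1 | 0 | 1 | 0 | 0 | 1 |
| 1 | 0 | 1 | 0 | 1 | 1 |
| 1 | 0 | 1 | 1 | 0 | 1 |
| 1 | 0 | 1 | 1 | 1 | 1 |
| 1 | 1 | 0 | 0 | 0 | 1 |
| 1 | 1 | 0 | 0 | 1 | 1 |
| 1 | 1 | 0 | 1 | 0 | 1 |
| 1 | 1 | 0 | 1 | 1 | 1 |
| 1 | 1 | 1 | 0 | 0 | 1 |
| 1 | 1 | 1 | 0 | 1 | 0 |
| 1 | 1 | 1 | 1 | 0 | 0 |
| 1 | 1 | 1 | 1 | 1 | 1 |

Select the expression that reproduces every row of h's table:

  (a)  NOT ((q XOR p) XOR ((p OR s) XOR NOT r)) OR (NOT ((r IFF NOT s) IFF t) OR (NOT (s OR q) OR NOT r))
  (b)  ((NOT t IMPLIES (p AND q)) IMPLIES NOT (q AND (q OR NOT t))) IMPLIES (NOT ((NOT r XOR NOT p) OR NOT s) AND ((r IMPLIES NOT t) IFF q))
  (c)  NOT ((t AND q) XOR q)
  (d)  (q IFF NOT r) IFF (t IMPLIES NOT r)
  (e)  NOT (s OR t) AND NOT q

(b) fails at (0,0,0,0,0): the formula yields 0, h is 1.
(c) fails at (0,0,1,1,0): the formula yields 1, h is 0.
(d) fails at (0,0,0,0,0): the formula yields 0, h is 1.
(e) fails at (0,0,0,0,1): the formula yields 0, h is 1.
Only (a) survives; checking it on all 32 rows confirms it matches h.

a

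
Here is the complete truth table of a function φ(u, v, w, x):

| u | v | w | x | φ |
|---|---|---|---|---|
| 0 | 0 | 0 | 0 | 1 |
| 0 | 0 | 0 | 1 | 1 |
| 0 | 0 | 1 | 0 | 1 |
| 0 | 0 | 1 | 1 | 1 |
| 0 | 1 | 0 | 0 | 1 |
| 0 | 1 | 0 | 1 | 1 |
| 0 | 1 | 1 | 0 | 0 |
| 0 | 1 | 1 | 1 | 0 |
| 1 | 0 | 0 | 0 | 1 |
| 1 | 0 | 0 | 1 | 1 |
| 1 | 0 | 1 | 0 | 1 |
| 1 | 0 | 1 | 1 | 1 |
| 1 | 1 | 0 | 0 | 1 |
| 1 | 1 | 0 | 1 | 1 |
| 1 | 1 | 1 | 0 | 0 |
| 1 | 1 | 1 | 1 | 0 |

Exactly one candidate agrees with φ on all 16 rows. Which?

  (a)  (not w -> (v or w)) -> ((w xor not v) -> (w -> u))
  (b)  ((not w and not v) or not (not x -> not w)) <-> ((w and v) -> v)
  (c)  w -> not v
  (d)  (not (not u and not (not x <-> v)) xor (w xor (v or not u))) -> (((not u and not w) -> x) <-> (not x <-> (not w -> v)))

(a) fails at (1,1,1,0): the formula yields 1, φ is 0.
(b) fails at (0,0,1,1): the formula yields 0, φ is 1.
(d) fails at (0,0,1,1): the formula yields 0, φ is 1.
That leaves (c). Evaluating it on every row reproduces the table of φ exactly.

c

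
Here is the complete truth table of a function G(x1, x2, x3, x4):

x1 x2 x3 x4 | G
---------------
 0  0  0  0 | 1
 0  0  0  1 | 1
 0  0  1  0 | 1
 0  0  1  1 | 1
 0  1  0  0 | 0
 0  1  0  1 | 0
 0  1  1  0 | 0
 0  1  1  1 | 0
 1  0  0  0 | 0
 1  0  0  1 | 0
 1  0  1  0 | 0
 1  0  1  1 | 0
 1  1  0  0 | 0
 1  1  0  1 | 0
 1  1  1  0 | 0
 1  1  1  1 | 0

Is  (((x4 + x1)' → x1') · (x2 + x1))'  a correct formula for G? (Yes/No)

Check the formula against G row by row:
  x1=0, x2=0, x3=0, x4=0: formula gives 1, G = 1 ✓
  x1=0, x2=0, x3=0, x4=1: formula gives 1, G = 1 ✓
  x1=0, x2=0, x3=1, x4=0: formula gives 1, G = 1 ✓
  x1=0, x2=0, x3=1, x4=1: formula gives 1, G = 1 ✓
  …and likewise for the remaining 12 rows.
All 16 rows match — the expression computes G exactly.

Yes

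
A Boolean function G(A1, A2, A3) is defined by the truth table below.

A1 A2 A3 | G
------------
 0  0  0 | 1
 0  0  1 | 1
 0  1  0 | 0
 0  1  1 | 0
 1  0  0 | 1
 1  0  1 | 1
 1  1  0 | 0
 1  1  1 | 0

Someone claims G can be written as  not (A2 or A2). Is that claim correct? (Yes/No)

Check the formula against G row by row:
  A1=0, A2=0, A3=0: formula gives 1, G = 1 ✓
  A1=0, A2=0, A3=1: formula gives 1, G = 1 ✓
  A1=0, A2=1, A3=0: formula gives 0, G = 0 ✓
  A1=0, A2=1, A3=1: formula gives 0, G = 0 ✓
  A1=1, A2=0, A3=0: formula gives 1, G = 1 ✓
  … (the remaining 3 rows also agree.)
All 8 rows match — the expression computes G exactly.

Yes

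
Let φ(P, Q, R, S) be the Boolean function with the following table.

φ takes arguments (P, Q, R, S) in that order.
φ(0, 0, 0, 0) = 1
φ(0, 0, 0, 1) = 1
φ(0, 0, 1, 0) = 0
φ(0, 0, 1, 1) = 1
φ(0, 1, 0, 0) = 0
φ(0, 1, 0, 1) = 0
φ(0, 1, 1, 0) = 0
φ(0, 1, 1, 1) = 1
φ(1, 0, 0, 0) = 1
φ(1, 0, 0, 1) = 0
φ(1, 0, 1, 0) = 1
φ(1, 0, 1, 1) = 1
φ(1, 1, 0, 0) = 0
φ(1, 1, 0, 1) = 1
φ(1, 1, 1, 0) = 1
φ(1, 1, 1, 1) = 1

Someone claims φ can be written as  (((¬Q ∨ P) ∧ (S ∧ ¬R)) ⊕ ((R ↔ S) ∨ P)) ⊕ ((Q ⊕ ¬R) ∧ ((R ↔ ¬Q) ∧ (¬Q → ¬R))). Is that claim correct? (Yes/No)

No

Evaluate (((¬Q ∨ P) ∧ (S ∧ ¬R)) ⊕ ((R ↔ S) ∨ P)) ⊕ ((Q ⊕ ¬R) ∧ ((R ↔ ¬Q) ∧ (¬Q → ¬R))) on each row and compare to φ:
  P=0, Q=0, R=0, S=0: formula gives 1, φ = 1 ✓
  P=0, Q=0, R=0, S=1: formula gives 1, φ = 1 ✓
  P=0, Q=0, R=1, S=0: formula gives 0, φ = 0 ✓
  P=0, Q=0, R=1, S=1: formula gives 1, φ = 1 ✓
  P=0, Q=1, R=0, S=0: formula gives 1, but φ = 0 ✗
A single disagreement suffices: at (0,1,0,0) they differ, so the formula does not compute φ.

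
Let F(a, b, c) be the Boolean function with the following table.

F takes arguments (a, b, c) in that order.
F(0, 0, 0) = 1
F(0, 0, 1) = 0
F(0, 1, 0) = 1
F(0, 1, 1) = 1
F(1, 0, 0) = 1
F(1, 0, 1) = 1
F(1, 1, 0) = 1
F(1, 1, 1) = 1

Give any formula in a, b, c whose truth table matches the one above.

F(a, b, c) = NOT ((NOT a AND NOT b) AND c)

Only row (0,0,1) gives 0. So F is 1 everywhere except there — the complement of the minterm ¬a·¬b·c.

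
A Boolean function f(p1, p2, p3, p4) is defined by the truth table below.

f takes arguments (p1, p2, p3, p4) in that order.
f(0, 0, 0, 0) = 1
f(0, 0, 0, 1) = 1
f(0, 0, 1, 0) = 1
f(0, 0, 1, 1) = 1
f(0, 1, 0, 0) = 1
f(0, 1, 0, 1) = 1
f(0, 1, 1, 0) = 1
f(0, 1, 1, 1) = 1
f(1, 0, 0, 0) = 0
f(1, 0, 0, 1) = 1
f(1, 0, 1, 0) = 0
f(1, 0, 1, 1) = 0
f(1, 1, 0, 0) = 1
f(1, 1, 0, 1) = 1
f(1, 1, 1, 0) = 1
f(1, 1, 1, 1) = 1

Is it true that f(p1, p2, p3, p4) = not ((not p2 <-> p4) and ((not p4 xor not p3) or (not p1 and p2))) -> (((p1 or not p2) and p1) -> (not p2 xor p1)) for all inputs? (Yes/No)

Evaluate not ((not p2 <-> p4) and ((not p4 xor not p3) or (not p1 and p2))) -> (((p1 or not p2) and p1) -> (not p2 xor p1)) on each row and compare to f:
  p1=0, p2=0, p3=0, p4=0: formula gives 1, f = 1 ✓
  p1=0, p2=0, p3=0, p4=1: formula gives 1, f = 1 ✓
  p1=0, p2=0, p3=1, p4=0: formula gives 1, f = 1 ✓
  p1=0, p2=0, p3=1, p4=1: formula gives 1, f = 1 ✓
  …and likewise for the remaining 12 rows.
Every row agrees, so the formula is equivalent.

Yes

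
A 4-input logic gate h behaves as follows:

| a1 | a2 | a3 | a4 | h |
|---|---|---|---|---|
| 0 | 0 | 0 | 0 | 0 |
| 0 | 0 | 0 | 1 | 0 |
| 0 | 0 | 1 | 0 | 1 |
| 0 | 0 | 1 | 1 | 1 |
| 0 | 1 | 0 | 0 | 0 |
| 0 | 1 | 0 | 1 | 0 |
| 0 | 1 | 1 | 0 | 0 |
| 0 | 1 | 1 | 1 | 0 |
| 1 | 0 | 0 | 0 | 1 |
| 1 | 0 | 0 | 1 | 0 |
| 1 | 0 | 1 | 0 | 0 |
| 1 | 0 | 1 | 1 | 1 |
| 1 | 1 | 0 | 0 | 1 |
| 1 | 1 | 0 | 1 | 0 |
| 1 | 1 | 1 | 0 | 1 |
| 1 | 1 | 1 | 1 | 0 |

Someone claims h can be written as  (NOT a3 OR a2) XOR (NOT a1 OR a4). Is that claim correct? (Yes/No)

Yes

Test each input against both h and the formula:
  a1=0, a2=0, a3=0, a4=0: formula gives 0, h = 0 ✓
  a1=0, a2=0, a3=0, a4=1: formula gives 0, h = 0 ✓
  a1=0, a2=0, a3=1, a4=0: formula gives 1, h = 1 ✓
  a1=0, a2=0, a3=1, a4=1: formula gives 1, h = 1 ✓
  … (the remaining 12 rows also agree.)
No disagreement on any input; they are logically equivalent.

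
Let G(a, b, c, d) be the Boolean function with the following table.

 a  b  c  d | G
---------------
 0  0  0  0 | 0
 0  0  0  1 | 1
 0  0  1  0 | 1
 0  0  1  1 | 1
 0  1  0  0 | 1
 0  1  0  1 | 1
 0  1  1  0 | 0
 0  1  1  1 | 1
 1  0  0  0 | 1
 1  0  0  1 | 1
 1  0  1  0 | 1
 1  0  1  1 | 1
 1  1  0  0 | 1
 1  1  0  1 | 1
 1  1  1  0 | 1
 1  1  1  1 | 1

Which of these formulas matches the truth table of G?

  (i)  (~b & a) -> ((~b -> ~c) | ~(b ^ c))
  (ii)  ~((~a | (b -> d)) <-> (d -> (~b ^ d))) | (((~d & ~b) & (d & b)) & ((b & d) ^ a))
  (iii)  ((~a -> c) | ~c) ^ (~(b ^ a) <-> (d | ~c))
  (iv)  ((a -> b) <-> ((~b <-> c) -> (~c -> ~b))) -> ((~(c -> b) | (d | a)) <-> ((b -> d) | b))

(i) fails at (0,0,0,0): the formula yields 1, G is 0.
(ii) fails at (0,0,1,0): the formula yields 0, G is 1.
(iii) fails at (0,0,0,1): the formula yields 0, G is 1.
(iv) is the remaining candidate, and it agrees with G on all 16 inputs.

iv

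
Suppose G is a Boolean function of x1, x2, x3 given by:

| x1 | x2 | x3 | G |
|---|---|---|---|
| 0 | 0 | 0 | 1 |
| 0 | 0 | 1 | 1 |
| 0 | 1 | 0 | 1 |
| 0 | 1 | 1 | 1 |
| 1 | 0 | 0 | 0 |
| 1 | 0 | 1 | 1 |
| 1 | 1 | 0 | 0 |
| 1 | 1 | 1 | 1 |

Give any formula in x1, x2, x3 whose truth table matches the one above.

There are just 2 zero rows: (1,0,0), (1,1,0). Their minterms are x1·¬x2·¬x3, x1·x2·¬x3; the OR of those covers precisely the 0-outputs, and negating it yields G.

G(x1, x2, x3) = ~(((x1 & ~x2) & ~x3) | ((x1 & x2) & ~x3))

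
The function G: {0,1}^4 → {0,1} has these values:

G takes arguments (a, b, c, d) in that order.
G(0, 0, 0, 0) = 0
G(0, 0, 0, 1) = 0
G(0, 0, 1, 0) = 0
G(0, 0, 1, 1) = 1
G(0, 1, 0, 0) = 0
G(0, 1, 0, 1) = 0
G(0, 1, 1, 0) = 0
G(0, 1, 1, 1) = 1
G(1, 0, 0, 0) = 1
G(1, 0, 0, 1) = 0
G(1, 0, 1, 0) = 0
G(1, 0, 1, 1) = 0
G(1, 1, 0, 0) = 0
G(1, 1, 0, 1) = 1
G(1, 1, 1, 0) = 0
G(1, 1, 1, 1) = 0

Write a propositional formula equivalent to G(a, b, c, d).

G=1 on 4 inputs: (0,0,1,1), (0,1,1,1), (1,0,0,0), (1,1,0,1). Reading each as a conjunction of literals (¬a·¬b·c·d, ¬a·b·c·d, a·¬b·¬c·¬d, a·b·¬c·d) and taking the OR gives the canonical DNF.

G(a, b, c, d) = (((((NOT a AND NOT b) AND c) AND d) OR (((NOT a AND b) AND c) AND d)) OR (((a AND NOT b) AND NOT c) AND NOT d)) OR (((a AND b) AND NOT c) AND d)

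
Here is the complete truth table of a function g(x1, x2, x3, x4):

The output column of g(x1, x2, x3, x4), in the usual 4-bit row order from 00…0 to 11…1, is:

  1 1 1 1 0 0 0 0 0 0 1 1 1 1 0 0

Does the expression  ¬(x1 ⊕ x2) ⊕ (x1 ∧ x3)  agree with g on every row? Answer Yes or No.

Evaluate ¬(x1 ⊕ x2) ⊕ (x1 ∧ x3) on each row and compare to g:
  x1=0, x2=0, x3=0, x4=0: formula gives 1, g = 1 ✓
  x1=0, x2=0, x3=0, x4=1: formula gives 1, g = 1 ✓
  x1=0, x2=0, x3=1, x4=0: formula gives 1, g = 1 ✓
  x1=0, x2=0, x3=1, x4=1: formula gives 1, g = 1 ✓
  … (the remaining 12 rows also agree.)
All 16 rows match — the expression computes g exactly.

Yes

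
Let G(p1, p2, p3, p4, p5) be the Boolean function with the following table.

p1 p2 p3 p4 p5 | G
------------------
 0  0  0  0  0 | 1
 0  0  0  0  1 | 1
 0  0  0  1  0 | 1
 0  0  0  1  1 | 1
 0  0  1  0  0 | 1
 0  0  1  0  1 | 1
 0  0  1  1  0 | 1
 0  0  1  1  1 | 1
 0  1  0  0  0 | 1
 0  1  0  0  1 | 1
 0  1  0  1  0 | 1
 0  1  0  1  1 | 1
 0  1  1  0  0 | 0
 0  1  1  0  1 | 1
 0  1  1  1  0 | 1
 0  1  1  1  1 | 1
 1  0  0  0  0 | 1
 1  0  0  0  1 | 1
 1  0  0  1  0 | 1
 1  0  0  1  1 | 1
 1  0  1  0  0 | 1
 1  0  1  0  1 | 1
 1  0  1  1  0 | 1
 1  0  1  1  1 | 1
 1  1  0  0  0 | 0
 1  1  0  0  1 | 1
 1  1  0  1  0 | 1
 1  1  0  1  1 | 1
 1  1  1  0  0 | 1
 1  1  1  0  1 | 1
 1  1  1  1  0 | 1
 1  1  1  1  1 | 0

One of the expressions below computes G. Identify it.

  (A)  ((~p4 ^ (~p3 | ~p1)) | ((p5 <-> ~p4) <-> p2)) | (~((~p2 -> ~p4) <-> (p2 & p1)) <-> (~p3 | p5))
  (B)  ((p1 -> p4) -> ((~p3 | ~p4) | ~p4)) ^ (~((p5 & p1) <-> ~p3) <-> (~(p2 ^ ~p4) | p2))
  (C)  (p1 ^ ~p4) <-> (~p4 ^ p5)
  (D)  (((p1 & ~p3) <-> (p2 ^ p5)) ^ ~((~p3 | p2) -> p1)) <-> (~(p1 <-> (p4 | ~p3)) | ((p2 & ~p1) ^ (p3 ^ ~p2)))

A

(B) disagrees with G on (0,0,0,1,0) (formula → 0, table → 1); rule it out.
(C) disagrees with G on (0,0,0,0,1) (formula → 0, table → 1); rule it out.
(D) disagrees with G on (0,0,0,0,0) (formula → 0, table → 1); rule it out.
Only (A) survives; checking it on all 32 rows confirms it matches G.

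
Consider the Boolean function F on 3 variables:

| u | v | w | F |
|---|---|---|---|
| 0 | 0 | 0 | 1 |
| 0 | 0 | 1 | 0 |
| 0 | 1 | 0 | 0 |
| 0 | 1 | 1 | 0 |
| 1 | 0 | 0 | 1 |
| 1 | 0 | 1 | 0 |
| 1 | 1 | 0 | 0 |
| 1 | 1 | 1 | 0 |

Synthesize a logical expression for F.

F=1 on 2 inputs: (0,0,0), (1,0,0). Reading each as a conjunction of literals (¬u·¬v·¬w, u·¬v·¬w) and taking the OR gives the canonical DNF.

F(u, v, w) = ((not u and not v) and not w) or ((u and not v) and not w)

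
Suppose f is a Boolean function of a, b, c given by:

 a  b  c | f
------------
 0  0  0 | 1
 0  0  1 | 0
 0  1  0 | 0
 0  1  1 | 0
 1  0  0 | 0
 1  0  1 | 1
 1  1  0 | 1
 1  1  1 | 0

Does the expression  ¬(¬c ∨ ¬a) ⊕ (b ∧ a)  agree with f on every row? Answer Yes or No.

No

Check the formula against f row by row:
  a=0, b=0, c=0: formula gives 0, but f = 1 ✗
Row (0,0,0) is a counterexample, so the formula is not equivalent to f.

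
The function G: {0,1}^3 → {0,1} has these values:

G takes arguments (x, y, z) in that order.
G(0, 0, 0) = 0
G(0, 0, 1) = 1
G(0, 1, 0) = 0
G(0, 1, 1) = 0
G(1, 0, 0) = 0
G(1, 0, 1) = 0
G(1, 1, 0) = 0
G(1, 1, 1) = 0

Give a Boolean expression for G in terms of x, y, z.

Only row (0,0,1) gives 1. That row's minterm ¬x·¬y·z is G directly.

G(x, y, z) = (x' · y') · z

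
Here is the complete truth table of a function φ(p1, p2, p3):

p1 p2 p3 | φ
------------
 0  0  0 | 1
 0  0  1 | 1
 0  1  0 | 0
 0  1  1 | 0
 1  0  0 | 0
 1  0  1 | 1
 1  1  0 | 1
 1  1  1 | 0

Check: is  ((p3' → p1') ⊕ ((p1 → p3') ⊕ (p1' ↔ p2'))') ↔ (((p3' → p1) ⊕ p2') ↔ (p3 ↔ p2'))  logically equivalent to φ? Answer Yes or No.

Evaluate ((p3' → p1') ⊕ ((p1 → p3') ⊕ (p1' ↔ p2'))') ↔ (((p3' → p1) ⊕ p2') ↔ (p3 ↔ p2')) on each row and compare to φ:
  p1=0, p2=0, p3=0: formula gives 1, φ = 1 ✓
  p1=0, p2=0, p3=1: formula gives 1, φ = 1 ✓
  p1=0, p2=1, p3=0: formula gives 0, φ = 0 ✓
  p1=0, p2=1, p3=1: formula gives 0, φ = 0 ✓
  p1=1, p2=0, p3=0: formula gives 0, φ = 0 ✓
  … (the remaining 3 rows also agree.)
All 8 rows match — the expression computes φ exactly.

Yes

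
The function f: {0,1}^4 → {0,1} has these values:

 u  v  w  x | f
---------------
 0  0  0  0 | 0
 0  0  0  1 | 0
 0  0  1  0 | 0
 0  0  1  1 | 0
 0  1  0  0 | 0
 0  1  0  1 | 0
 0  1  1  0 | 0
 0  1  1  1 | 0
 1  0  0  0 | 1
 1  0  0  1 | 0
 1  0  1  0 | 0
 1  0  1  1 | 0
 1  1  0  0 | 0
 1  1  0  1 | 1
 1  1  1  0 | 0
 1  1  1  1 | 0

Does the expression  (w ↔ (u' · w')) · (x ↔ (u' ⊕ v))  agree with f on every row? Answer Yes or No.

Check the formula against f row by row:
  u=0, v=0, w=0, x=0: formula gives 0, f = 0 ✓
  u=0, v=0, w=0, x=1: formula gives 0, f = 0 ✓
  u=0, v=0, w=1, x=0: formula gives 0, f = 0 ✓
  u=0, v=0, w=1, x=1: formula gives 0, f = 0 ✓
  …and likewise for the remaining 12 rows.
All 16 rows match — the expression computes f exactly.

Yes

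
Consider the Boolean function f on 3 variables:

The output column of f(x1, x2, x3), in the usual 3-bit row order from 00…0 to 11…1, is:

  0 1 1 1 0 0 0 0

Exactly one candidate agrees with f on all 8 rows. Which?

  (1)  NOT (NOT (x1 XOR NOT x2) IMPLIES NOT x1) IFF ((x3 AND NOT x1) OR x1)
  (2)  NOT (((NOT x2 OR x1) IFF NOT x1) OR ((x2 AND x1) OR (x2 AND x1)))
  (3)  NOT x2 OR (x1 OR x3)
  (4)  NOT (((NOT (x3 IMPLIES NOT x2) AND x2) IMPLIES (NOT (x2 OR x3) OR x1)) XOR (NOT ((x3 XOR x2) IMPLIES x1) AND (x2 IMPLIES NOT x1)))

(1) fails at (0,0,0): the formula yields 1, f is 0.
(2) fails at (0,0,1): the formula yields 0, f is 1.
(3) fails at (0,0,0): the formula yields 1, f is 0.
(4) is the remaining candidate, and it agrees with f on all 8 inputs.

4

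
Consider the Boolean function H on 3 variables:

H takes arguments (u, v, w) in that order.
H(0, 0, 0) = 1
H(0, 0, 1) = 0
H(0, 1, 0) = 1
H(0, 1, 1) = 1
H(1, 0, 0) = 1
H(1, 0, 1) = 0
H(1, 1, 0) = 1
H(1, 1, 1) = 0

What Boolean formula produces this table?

H(u, v, w) = ~((((~u & ~v) & w) | ((u & ~v) & w)) | ((u & v) & w))

There are just 3 zero rows: (0,0,1), (1,0,1), (1,1,1). Their minterms are ¬u·¬v·w, u·¬v·w, u·v·w; the OR of those covers precisely the 0-outputs, and negating it yields H.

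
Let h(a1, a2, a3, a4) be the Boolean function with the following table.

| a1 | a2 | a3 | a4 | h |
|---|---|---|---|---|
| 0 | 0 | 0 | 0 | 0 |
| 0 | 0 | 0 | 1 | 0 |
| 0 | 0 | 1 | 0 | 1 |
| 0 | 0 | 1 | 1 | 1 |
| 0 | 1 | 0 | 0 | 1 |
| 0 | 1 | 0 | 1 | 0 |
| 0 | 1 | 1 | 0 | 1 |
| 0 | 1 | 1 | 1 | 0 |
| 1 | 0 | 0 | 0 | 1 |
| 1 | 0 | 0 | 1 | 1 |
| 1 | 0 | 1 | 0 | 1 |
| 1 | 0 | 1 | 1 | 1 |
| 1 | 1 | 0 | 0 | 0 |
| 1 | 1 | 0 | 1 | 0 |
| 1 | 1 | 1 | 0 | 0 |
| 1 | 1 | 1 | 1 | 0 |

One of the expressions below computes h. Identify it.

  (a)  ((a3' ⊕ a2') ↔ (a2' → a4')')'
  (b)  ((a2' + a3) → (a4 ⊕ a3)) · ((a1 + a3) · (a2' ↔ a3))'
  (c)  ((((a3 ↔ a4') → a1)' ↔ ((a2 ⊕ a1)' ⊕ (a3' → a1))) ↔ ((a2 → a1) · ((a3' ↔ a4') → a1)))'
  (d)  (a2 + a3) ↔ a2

c

(a) disagrees with h on (0,0,0,1) (formula → 1, table → 0); rule it out.
(b) disagrees with h on (0,0,0,1) (formula → 1, table → 0); rule it out.
(d) disagrees with h on (0,0,0,0) (formula → 1, table → 0); rule it out.
Only (c) survives; checking it on all 16 rows confirms it matches h.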